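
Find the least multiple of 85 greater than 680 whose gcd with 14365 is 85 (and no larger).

765

Multiples of 85 above 680: 85·9, 85·10, … . Need the cofactor coprime to 14365/85 = 169.
Checking s = 9, 10, … the first with gcd(s, 169) = 1 is s = 9, giving 765.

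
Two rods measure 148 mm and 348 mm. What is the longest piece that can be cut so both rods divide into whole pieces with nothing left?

4

148 = 2² · 37
348 = 2² · 3 · 29
Common: 2² = 4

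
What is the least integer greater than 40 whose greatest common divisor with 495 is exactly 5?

495 = 5·99. Any m with gcd(m, 495) = 5 is a multiple of 5, say 5s, with s coprime to 99.
Need s > 40/5, so s ≥ 9. First s ≥ 9 with gcd(s, 99) = 1 is s = 10. Thus m = 5·10 = 50.

50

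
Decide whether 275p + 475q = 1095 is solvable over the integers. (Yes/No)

No

gcd(275, 475): 475 = 1·275 + 200; 275 = 1·200 + 75; 200 = 2·75 + 50; 75 = 1·50 + 25; 50 = 2·25 + 0 → 25
25 does not divide 1095, so a solution does not exist.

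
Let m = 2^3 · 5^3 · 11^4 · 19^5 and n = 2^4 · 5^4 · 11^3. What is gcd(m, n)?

min exponent per shared prime: 2^3 · 5^3 · 11^3 = 1331000

1331000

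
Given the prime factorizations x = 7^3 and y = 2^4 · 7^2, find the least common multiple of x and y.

5488

max exponent per prime: 2^4 · 7^3 = 5488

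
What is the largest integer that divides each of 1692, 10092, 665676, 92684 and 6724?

gcd(1692, 10092): 10092 = 5·1692 + 1632; 1692 = 1·1632 + 60; 1632 = 27·60 + 12; 60 = 5·12 + 0 → 12
gcd(12, 665676): 665676 = 55473·12 + 0 → 12
gcd(12, 92684): 92684 = 7723·12 + 8; 12 = 1·8 + 4; 8 = 2·4 + 0 → 4
gcd(4, 6724): 6724 = 1681·4 + 0 → 4

4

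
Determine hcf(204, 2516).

68

Euclid: 2516 = 12·204 + 68; 204 = 3·68 + 0. Last nonzero remainder: 68.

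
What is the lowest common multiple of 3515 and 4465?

gcd first: 4465 = 1·3515 + 950; 3515 = 3·950 + 665; 950 = 1·665 + 285; 665 = 2·285 + 95; 285 = 3·95 + 0 → gcd = 95
lcm = 3515·4465/gcd = 15694475/95 = 165205

165205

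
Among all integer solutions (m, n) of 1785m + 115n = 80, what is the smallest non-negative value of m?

9

gcd(1785, 115) = 5 (Euclid: 1785 = 15·115 + 60; 115 = 1·60 + 55; 60 = 1·55 + 5; 55 = 11·5 + 0), and 5 | 80.
Extended Euclid: 1785·(2) + 115·(-31) = 5. Scale by 16: m₀ = 32.
General solution m = m₀ + 23t; reducing mod 23 gives m = 9 (and n = -139).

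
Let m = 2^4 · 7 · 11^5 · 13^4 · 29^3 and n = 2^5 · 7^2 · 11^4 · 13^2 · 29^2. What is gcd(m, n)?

min exponent per shared prime: 2^4 · 7 · 11^4 · 13^2 · 29^2 = 233061997168

233061997168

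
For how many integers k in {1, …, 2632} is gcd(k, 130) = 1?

972

130 = 2·5·13. Inclusion–exclusion on these primes:
2632 − ⌊2632/2⌋ − ⌊2632/5⌋ − ⌊2632/13⌋ + ⌊2632/10⌋ + ⌊2632/26⌋ + ⌊2632/65⌋ − ⌊2632/130⌋ = 972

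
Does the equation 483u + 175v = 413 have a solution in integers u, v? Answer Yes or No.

Yes

gcd(483, 175): 483 = 2·175 + 133; 175 = 1·133 + 42; 133 = 3·42 + 7; 42 = 6·7 + 0 → 7
7 divides 413, so a solution exists.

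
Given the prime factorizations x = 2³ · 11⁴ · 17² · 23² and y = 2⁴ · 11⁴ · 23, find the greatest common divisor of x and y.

min exponent per shared prime: 2³ · 11⁴ · 23 = 2693944

2693944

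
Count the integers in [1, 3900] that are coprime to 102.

102 = 2·3·17. Inclusion–exclusion on these primes:
3900 − ⌊3900/2⌋ − ⌊3900/3⌋ − ⌊3900/17⌋ + ⌊3900/6⌋ + ⌊3900/34⌋ + ⌊3900/51⌋ − ⌊3900/102⌋ = 1223

1223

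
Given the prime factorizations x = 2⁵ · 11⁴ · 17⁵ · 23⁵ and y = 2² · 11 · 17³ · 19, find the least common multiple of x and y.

max exponent per prime: 2⁵ · 11⁴ · 17⁵ · 19 · 23⁵ = 81350102950817479328

81350102950817479328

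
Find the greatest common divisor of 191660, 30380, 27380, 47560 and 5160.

gcd(191660, 30380): 191660 = 6·30380 + 9380; 30380 = 3·9380 + 2240; 9380 = 4·2240 + 420; 2240 = 5·420 + 140; 420 = 3·140 + 0 → 140
gcd(140, 27380): 27380 = 195·140 + 80; 140 = 1·80 + 60; 80 = 1·60 + 20; 60 = 3·20 + 0 → 20
gcd(20, 47560): 47560 = 2378·20 + 0 → 20
gcd(20, 5160): 5160 = 258·20 + 0 → 20

20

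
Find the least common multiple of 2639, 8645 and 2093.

2639 = 7 · 13 · 29; 8645 = 5 · 7 · 13 · 19; 2093 = 7 · 13 · 23
lcm takes max exponent of each prime: 5 · 7 · 13 · 19 · 23 · 29 = 5766215

5766215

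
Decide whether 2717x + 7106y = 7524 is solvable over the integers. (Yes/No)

gcd(2717, 7106): 7106 = 2·2717 + 1672; 2717 = 1·1672 + 1045; 1672 = 1·1045 + 627; 1045 = 1·627 + 418; 627 = 1·418 + 209; 418 = 2·209 + 0 → 209
209 divides 7524, so a solution exists.

Yes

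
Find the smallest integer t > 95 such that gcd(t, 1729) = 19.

gcd(t, 1729) = 19 forces 19 | t; write t = 19s. Then gcd(19s, 19·91) = 19·gcd(s, 91), so need gcd(s, 91) = 1.
19s > 95 gives s ≥ 6. The least s ≥ 6 coprime to 91 is 6, so t = 19·6 = 114.

114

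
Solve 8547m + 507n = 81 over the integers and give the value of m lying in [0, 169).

gcd(8547, 507) = 3 (Euclid: 8547 = 16·507 + 435; 507 = 1·435 + 72; 435 = 6·72 + 3; 72 = 24·3 + 0), and 3 | 81.
Extended Euclid: 8547·(7) + 507·(-118) = 3. Scale by 27: m₀ = 189.
General solution m = m₀ + 169t; reducing mod 169 gives m = 20 (and n = -337).

20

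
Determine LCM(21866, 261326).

gcd first: 261326 = 11·21866 + 20800; 21866 = 1·20800 + 1066; 20800 = 19·1066 + 546; 1066 = 1·546 + 520; 546 = 1·520 + 26; 520 = 20·26 + 0 → gcd = 26
lcm = 21866·261326/gcd = 5714154316/26 = 219775166

219775166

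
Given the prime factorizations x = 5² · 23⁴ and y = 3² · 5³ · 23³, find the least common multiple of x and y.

max exponent per prime: 3² · 5³ · 23⁴ = 314821125

314821125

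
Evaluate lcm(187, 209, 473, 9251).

lcm(187, 209) = 187·209/gcd = 39083/11 = 3553
lcm(3553, 473) = 3553·473/gcd = 1680569/11 = 152779
lcm(152779, 9251) = 152779·9251/gcd = 1413358529/11 = 128487139

128487139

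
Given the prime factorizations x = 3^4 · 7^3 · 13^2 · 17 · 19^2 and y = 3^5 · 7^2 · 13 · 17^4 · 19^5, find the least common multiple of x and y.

max exponent per prime: 3^5 · 7^3 · 13^2 · 17^4 · 19^5 = 2913069113540766999

2913069113540766999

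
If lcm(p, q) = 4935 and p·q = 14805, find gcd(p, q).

3

From gcd × lcm = pq: gcd = 14805 / 4935 = 3.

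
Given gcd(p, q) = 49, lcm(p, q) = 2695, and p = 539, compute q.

245

p·q = gcd·lcm = 49·2695 = 132055, so q = 132055/539 = 245.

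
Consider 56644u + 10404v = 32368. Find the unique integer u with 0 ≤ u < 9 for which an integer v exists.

7

Reduce mod 10404: 56644u ≡ 32368 (mod 10404). With g = gcd(56644, 10404) = 1156 dividing 32368, divide through: 49u ≡ 28 (mod 9).
Since gcd(49, 9) = 1, u ≡ 28·(49)⁻¹ ≡ 7 (mod 9). Smallest non-negative: 7.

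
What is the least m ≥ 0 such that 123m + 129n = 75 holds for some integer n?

Euclid: 129 = 1·123 + 6; 123 = 20·6 + 3; 6 = 2·3 + 0 → gcd = 3; 75 = 3·25.
Back-substitution yields 123·(21) + 129·(-20) = 3, so one solution is m = 21·25 = 525, n = -20·25 = -500.
Solutions in m differ by 129/3 = 43; the one in [0, 43) is 525 mod 43 = 9.

9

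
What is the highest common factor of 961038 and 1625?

13

961038 = 2 · 3³ · 13 · 37²
1625 = 5³ · 13
Common: 13 = 13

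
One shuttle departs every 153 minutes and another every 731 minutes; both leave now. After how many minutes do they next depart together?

153 = 3² · 17; 731 = 17 · 43
max exponents: 3² · 17 · 43 = 6579

6579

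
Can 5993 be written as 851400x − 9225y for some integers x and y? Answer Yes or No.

No

By Bézout, 851400x − 9225y = 5993 has integer solutions iff gcd(851400, 9225) | 5993.
Euclid: 851400 = 92·9225 + 2700; 9225 = 3·2700 + 1125; 2700 = 2·1125 + 450; 1125 = 2·450 + 225; 450 = 2·225 + 0. gcd = 225; 5993 mod 225 = 143. No.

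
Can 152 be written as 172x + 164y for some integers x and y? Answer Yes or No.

Yes

gcd(172, 164): 172 = 1·164 + 8; 164 = 20·8 + 4; 8 = 2·4 + 0 → 4
4 divides 152, so a solution exists.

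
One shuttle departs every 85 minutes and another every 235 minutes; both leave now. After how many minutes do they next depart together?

gcd first: 235 = 2·85 + 65; 85 = 1·65 + 20; 65 = 3·20 + 5; 20 = 4·5 + 0 → gcd = 5
lcm = 85·235/gcd = 19975/5 = 3995

3995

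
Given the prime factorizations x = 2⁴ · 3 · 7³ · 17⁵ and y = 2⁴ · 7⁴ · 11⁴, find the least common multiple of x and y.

2395789984086576

max exponent per prime: 2⁴ · 3 · 7⁴ · 11⁴ · 17⁵ = 2395789984086576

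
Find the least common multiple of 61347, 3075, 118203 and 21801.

lcm(61347, 3075) = 61347·3075/gcd = 188642025/3 = 62880675
lcm(62880675, 118203) = 62880675·118203/gcd = 7432684427025/123 = 60428328675
lcm(60428328675, 21801) = 60428328675·21801/gcd = 1317397993443675/507 = 2598418133025

2598418133025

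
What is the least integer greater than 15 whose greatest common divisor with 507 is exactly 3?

Multiples of 3 above 15: 3·6, 3·7, … . Need the cofactor coprime to 507/3 = 169.
Checking s = 6, 7, … the first with gcd(s, 169) = 1 is s = 6, giving 18.

18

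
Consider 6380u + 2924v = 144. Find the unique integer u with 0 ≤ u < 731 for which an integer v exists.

Euclid: 6380 = 2·2924 + 532; 2924 = 5·532 + 264; 532 = 2·264 + 4; 264 = 66·4 + 0 → gcd = 4; 144 = 4·36.
Back-substitution yields 6380·(11) + 2924·(-24) = 4, so one solution is u = 11·36 = 396, v = -24·36 = -864.
Solutions in u differ by 2924/4 = 731; the one in [0, 731) is 396 mod 731 = 396.

396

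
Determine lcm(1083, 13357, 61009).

1083 = 3 · 19²; 13357 = 19² · 37; 61009 = 13² · 19²
lcm takes max exponent of each prime: 3 · 13² · 19² · 37 = 6771999

6771999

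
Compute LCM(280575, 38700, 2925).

lcm(280575, 38700) = 280575·38700/gcd = 10858252500/9675 = 1122300
lcm(1122300, 2925) = 1122300·2925/gcd = 3282727500/225 = 14589900

14589900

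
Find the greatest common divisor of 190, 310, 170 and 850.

10

gcd(190, 310): 310 = 1·190 + 120; 190 = 1·120 + 70; 120 = 1·70 + 50; 70 = 1·50 + 20; 50 = 2·20 + 10; 20 = 2·10 + 0 → 10
gcd(10, 170): 170 = 17·10 + 0 → 10
gcd(10, 850): 850 = 85·10 + 0 → 10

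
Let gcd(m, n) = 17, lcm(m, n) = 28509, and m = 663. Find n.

731

Using mn = gcd(m,n)·lcm(m,n) = 17·28509 = 484653, we get n = 484653/663 = 731.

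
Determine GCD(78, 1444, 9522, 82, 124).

gcd(78, 1444): 1444 = 18·78 + 40; 78 = 1·40 + 38; 40 = 1·38 + 2; 38 = 19·2 + 0 → 2
gcd(2, 9522): 9522 = 4761·2 + 0 → 2
gcd(2, 82): 82 = 41·2 + 0 → 2
gcd(2, 124): 124 = 62·2 + 0 → 2

2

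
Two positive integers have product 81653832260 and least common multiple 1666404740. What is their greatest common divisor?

49

From gcd × lcm = mn: gcd = 81653832260 / 1666404740 = 49.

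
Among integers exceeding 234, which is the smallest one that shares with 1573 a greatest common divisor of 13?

1573 = 13·121. Any k with gcd(k, 1573) = 13 is a multiple of 13, say 13s, with s coprime to 121.
Need s > 234/13, so s ≥ 19. First s ≥ 19 with gcd(s, 121) = 1 is s = 19. Thus k = 13·19 = 247.

247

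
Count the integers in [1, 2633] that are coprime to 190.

190 = 2·5·19. Inclusion–exclusion on these primes:
2633 − ⌊2633/2⌋ − ⌊2633/5⌋ − ⌊2633/19⌋ + ⌊2633/10⌋ + ⌊2633/38⌋ + ⌊2633/95⌋ − ⌊2633/190⌋ = 999

999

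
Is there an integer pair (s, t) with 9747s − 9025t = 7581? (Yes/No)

Yes

By Bézout, 9747s − 9025t = 7581 has integer solutions iff gcd(9747, 9025) | 7581.
Euclid: 9747 = 1·9025 + 722; 9025 = 12·722 + 361; 722 = 2·361 + 0. gcd = 361; 7581 mod 361 = 0. Yes.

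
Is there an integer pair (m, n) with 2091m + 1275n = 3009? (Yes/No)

Yes

gcd(2091, 1275): 2091 = 1·1275 + 816; 1275 = 1·816 + 459; 816 = 1·459 + 357; 459 = 1·357 + 102; 357 = 3·102 + 51; 102 = 2·51 + 0 → 51
51 divides 3009, so a solution exists.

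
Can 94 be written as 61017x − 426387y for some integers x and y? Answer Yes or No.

gcd(61017, 426387): 426387 = 6·61017 + 60285; 61017 = 1·60285 + 732; 60285 = 82·732 + 261; 732 = 2·261 + 210; 261 = 1·210 + 51; 210 = 4·51 + 6; 51 = 8·6 + 3; 6 = 2·3 + 0 → 3
3 does not divide 94, so a solution does not exist.

No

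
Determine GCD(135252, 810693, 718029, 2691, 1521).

gcd(135252, 810693): 810693 = 5·135252 + 134433; 135252 = 1·134433 + 819; 134433 = 164·819 + 117; 819 = 7·117 + 0 → 117
gcd(117, 718029): 718029 = 6137·117 + 0 → 117
gcd(117, 2691): 2691 = 23·117 + 0 → 117
gcd(117, 1521): 1521 = 13·117 + 0 → 117

117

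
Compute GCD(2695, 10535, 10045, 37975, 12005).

245

gcd(2695, 10535): 10535 = 3·2695 + 2450; 2695 = 1·2450 + 245; 2450 = 10·245 + 0 → 245
gcd(245, 10045): 10045 = 41·245 + 0 → 245
gcd(245, 37975): 37975 = 155·245 + 0 → 245
gcd(245, 12005): 12005 = 49·245 + 0 → 245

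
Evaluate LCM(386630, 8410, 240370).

7815770685710

386630 = 2 · 5 · 23 · 41²; 8410 = 2 · 5 · 29²; 240370 = 2 · 5 · 13 · 43²
lcm takes max exponent of each prime: 2 · 5 · 13 · 23 · 29² · 41² · 43² = 7815770685710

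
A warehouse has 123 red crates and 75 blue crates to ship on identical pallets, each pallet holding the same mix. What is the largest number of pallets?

Euclid: 123 = 1·75 + 48; 75 = 1·48 + 27; 48 = 1·27 + 21; 27 = 1·21 + 6; 21 = 3·6 + 3; 6 = 2·3 + 0. Last nonzero remainder: 3.

3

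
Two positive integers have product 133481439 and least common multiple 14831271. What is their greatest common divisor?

9

From gcd × lcm = uv: gcd = 133481439 / 14831271 = 9.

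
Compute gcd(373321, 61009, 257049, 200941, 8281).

169

373321 = 13² · 47²; 61009 = 13² · 19²; 257049 = 3² · 13⁴; 200941 = 13² · 29 · 41; 8281 = 7² · 13²
gcd takes min exponent of each prime: 13² = 169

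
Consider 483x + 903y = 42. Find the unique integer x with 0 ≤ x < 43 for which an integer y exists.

Euclid: 903 = 1·483 + 420; 483 = 1·420 + 63; 420 = 6·63 + 42; 63 = 1·42 + 21; 42 = 2·21 + 0 → gcd = 21; 42 = 21·2.
Back-substitution yields 483·(15) + 903·(-8) = 21, so one solution is x = 15·2 = 30, y = -8·2 = -16.
Solutions in x differ by 903/21 = 43; the one in [0, 43) is 30 mod 43 = 30.

30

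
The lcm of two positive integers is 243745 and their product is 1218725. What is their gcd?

From gcd × lcm = uv: gcd = 1218725 / 243745 = 5.

5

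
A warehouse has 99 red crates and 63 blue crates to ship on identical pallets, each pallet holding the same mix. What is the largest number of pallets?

9

99 = 3² · 11
63 = 3² · 7
Common: 3² = 9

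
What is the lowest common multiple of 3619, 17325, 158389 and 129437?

2815613937675

3619 = 7 · 11 · 47; 17325 = 3² · 5² · 7 · 11; 158389 = 7 · 11³ · 17; 129437 = 7 · 11 · 41²
lcm takes max exponent of each prime: 3² · 5² · 7 · 11³ · 17 · 41² · 47 = 2815613937675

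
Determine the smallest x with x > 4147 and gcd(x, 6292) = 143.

4433

6292 = 143·44. Any x with gcd(x, 6292) = 143 is a multiple of 143, say 143s, with s coprime to 44.
Need s > 4147/143, so s ≥ 30. First s ≥ 30 with gcd(s, 44) = 1 is s = 31. Thus x = 143·31 = 4433.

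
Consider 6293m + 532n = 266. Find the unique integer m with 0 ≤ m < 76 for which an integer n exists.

Reduce mod 532: 6293m ≡ 266 (mod 532). With g = gcd(6293, 532) = 7 dividing 266, divide through: 899m ≡ 38 (mod 76).
Since gcd(899, 76) = 1, m ≡ 38·(899)⁻¹ ≡ 38 (mod 76). Smallest non-negative: 38.

38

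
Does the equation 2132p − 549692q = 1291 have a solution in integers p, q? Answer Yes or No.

By Bézout, 2132p − 549692q = 1291 has integer solutions iff gcd(2132, 549692) | 1291.
Euclid: 549692 = 257·2132 + 1768; 2132 = 1·1768 + 364; 1768 = 4·364 + 312; 364 = 1·312 + 52; 312 = 6·52 + 0. gcd = 52; 1291 mod 52 = 43. No.

No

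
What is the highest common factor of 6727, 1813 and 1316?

6727 = 7 · 31²; 1813 = 7² · 37; 1316 = 2² · 7 · 47
gcd takes min exponent of each prime: 7 = 7

7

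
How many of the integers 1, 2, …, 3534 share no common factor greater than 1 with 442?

1535

Prime factors of 442: 2, 13, 17. Count integers ≤ 3534 divisible by none of them.
By inclusion–exclusion: 3534 − ⌊3534/2⌋ − ⌊3534/13⌋ − ⌊3534/17⌋ + ⌊3534/26⌋ + ⌊3534/34⌋ + ⌊3534/221⌋ − ⌊3534/442⌋ = 1535.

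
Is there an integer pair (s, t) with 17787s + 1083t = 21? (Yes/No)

Yes

gcd(17787, 1083): 17787 = 16·1083 + 459; 1083 = 2·459 + 165; 459 = 2·165 + 129; 165 = 1·129 + 36; 129 = 3·36 + 21; 36 = 1·21 + 15; 21 = 1·15 + 6; 15 = 2·6 + 3; 6 = 2·3 + 0 → 3
3 divides 21, so a solution exists.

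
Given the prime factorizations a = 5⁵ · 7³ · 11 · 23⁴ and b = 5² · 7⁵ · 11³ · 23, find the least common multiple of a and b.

max exponent per prime: 5⁵ · 7⁵ · 11³ · 23⁴ = 19562737223115625

19562737223115625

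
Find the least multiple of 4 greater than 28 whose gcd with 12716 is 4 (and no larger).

gcd(t, 12716) = 4 forces 4 | t; write t = 4s. Then gcd(4s, 4·3179) = 4·gcd(s, 3179), so need gcd(s, 3179) = 1.
4s > 28 gives s ≥ 8. The least s ≥ 8 coprime to 3179 is 8, so t = 4·8 = 32.

32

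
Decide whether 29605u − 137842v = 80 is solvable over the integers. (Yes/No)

By Bézout, 29605u − 137842v = 80 has integer solutions iff gcd(29605, 137842) | 80.
Euclid: 137842 = 4·29605 + 19422; 29605 = 1·19422 + 10183; 19422 = 1·10183 + 9239; 10183 = 1·9239 + 944; 9239 = 9·944 + 743; 944 = 1·743 + 201; 743 = 3·201 + 140; 201 = 1·140 + 61; 140 = 2·61 + 18; 61 = 3·18 + 7; 18 = 2·7 + 4; 7 = 1·4 + 3; 4 = 1·3 + 1; 3 = 3·1 + 0. gcd = 1; 80 mod 1 = 0. Yes.

Yes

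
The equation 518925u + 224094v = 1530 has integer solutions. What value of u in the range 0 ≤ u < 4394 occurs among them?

Euclid: 518925 = 2·224094 + 70737; 224094 = 3·70737 + 11883; 70737 = 5·11883 + 11322; 11883 = 1·11322 + 561; 11322 = 20·561 + 102; 561 = 5·102 + 51; 102 = 2·51 + 0 → gcd = 51; 1530 = 51·30.
Back-substitution yields 518925·(-1999) + 224094·(4629) = 51, so one solution is u = -1999·30 = -59970, v = 4629·30 = 138870.
Solutions in u differ by 224094/51 = 4394; the one in [0, 4394) is -59970 mod 4394 = 1546.

1546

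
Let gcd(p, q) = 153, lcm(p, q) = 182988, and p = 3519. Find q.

p·q = gcd·lcm = 153·182988 = 27997164, so q = 27997164/3519 = 7956.

7956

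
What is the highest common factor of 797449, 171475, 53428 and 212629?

gcd(797449, 171475): 797449 = 4·171475 + 111549; 171475 = 1·111549 + 59926; 111549 = 1·59926 + 51623; 59926 = 1·51623 + 8303; 51623 = 6·8303 + 1805; 8303 = 4·1805 + 1083; 1805 = 1·1083 + 722; 1083 = 1·722 + 361; 722 = 2·361 + 0 → 361
gcd(361, 53428): 53428 = 148·361 + 0 → 361
gcd(361, 212629): 212629 = 589·361 + 0 → 361

361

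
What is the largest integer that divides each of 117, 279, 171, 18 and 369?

117 = 3² · 13; 279 = 3² · 31; 171 = 3² · 19; 18 = 2 · 3²; 369 = 3² · 41
gcd takes min exponent of each prime: 3² = 9

9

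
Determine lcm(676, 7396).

676 = 2² · 13²; 7396 = 2² · 43²
max exponents: 2² · 13² · 43² = 1249924

1249924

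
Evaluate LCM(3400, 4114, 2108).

12753400

3400 = 2³ · 5² · 17; 4114 = 2 · 11² · 17; 2108 = 2² · 17 · 31
lcm takes max exponent of each prime: 2³ · 5² · 11² · 17 · 31 = 12753400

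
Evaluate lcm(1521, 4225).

gcd first: 4225 = 2·1521 + 1183; 1521 = 1·1183 + 338; 1183 = 3·338 + 169; 338 = 2·169 + 0 → gcd = 169
lcm = 1521·4225/gcd = 6426225/169 = 38025

38025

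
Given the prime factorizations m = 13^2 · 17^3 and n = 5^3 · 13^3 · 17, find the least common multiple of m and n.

1349232625

max exponent per prime: 5^3 · 13^3 · 17^3 = 1349232625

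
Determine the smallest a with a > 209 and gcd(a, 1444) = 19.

247

gcd(a, 1444) = 19 forces 19 | a; write a = 19s. Then gcd(19s, 19·76) = 19·gcd(s, 76), so need gcd(s, 76) = 1.
19s > 209 gives s ≥ 12. The least s ≥ 12 coprime to 76 is 13, so a = 19·13 = 247.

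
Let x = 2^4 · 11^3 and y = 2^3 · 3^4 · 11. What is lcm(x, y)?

max exponent per prime: 2^4 · 3^4 · 11^3 = 1724976

1724976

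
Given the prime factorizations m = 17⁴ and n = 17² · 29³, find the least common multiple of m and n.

2036993669

max exponent per prime: 17⁴ · 29³ = 2036993669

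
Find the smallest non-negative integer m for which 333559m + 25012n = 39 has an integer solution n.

gcd(333559, 25012) = 1 (Euclid: 333559 = 13·25012 + 8403; 25012 = 2·8403 + 8206; 8403 = 1·8206 + 197; 8206 = 41·197 + 129; 197 = 1·129 + 68; 129 = 1·68 + 61; 68 = 1·61 + 7; 61 = 8·7 + 5; 7 = 1·5 + 2; 5 = 2·2 + 1; 2 = 2·1 + 0), and 1 | 39.
Extended Euclid: 333559·(-10665) + 25012·(142228) = 1. Scale by 39: m₀ = -415935.
General solution m = m₀ + 25012t; reducing mod 25012 gives m = 9269 (and n = -123611).

9269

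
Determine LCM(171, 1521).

171 = 3² · 19; 1521 = 3² · 13²
max exponents: 3² · 13² · 19 = 28899

28899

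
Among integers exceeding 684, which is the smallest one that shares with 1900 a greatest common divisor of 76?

gcd(t, 1900) = 76 forces 76 | t; write t = 76s. Then gcd(76s, 76·25) = 76·gcd(s, 25), so need gcd(s, 25) = 1.
76s > 684 gives s ≥ 10. The least s ≥ 10 coprime to 25 is 11, so t = 76·11 = 836.

836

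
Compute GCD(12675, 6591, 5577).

507

12675 = 3 · 5² · 13²; 6591 = 3 · 13³; 5577 = 3 · 11 · 13²
gcd takes min exponent of each prime: 3 · 13² = 507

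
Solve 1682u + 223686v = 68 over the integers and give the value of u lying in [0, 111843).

67558

Reduce mod 223686: 1682u ≡ 68 (mod 223686). With g = gcd(1682, 223686) = 2 dividing 68, divide through: 841u ≡ 34 (mod 111843).
Since gcd(841, 111843) = 1, u ≡ 34·(841)⁻¹ ≡ 67558 (mod 111843). Smallest non-negative: 67558.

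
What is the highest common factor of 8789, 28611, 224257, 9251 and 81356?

11

gcd(8789, 28611): 28611 = 3·8789 + 2244; 8789 = 3·2244 + 2057; 2244 = 1·2057 + 187; 2057 = 11·187 + 0 → 187
gcd(187, 224257): 224257 = 1199·187 + 44; 187 = 4·44 + 11; 44 = 4·11 + 0 → 11
gcd(11, 9251): 9251 = 841·11 + 0 → 11
gcd(11, 81356): 81356 = 7396·11 + 0 → 11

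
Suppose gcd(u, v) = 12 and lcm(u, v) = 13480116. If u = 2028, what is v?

79764

u·v = gcd·lcm = 12·13480116 = 161761392, so v = 161761392/2028 = 79764.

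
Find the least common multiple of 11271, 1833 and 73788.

11271 = 3 · 13 · 17²; 1833 = 3 · 13 · 47; 73788 = 2² · 3 · 11 · 13 · 43
lcm takes max exponent of each prime: 2² · 3 · 11 · 13 · 17² · 43 · 47 = 1002262404

1002262404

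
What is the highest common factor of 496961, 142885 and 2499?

17

gcd(496961, 142885): 496961 = 3·142885 + 68306; 142885 = 2·68306 + 6273; 68306 = 10·6273 + 5576; 6273 = 1·5576 + 697; 5576 = 8·697 + 0 → 697
gcd(697, 2499): 2499 = 3·697 + 408; 697 = 1·408 + 289; 408 = 1·289 + 119; 289 = 2·119 + 51; 119 = 2·51 + 17; 51 = 3·17 + 0 → 17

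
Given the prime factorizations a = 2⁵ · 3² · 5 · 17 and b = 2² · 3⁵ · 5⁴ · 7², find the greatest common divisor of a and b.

min exponent per shared prime: 2² · 3² · 5 = 180

180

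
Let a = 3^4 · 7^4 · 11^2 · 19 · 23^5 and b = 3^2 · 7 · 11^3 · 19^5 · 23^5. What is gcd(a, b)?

min exponent per shared prime: 3^2 · 7 · 11^2 · 19 · 23^5 = 932220611091

932220611091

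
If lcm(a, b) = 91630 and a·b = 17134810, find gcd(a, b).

gcd·lcm = product, so gcd = 17134810/91630 = 187.

187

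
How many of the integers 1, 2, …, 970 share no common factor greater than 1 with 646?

432

646 = 2·17·19. Inclusion–exclusion on these primes:
970 − ⌊970/2⌋ − ⌊970/17⌋ − ⌊970/19⌋ + ⌊970/34⌋ + ⌊970/38⌋ + ⌊970/323⌋ − ⌊970/646⌋ = 432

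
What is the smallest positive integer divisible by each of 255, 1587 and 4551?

255 = 3 · 5 · 17; 1587 = 3 · 23²; 4551 = 3 · 37 · 41
lcm takes max exponent of each prime: 3 · 5 · 17 · 23² · 37 · 41 = 204635715

204635715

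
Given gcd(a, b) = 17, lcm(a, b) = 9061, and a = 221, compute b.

a·b = gcd·lcm = 17·9061 = 154037, so b = 154037/221 = 697.

697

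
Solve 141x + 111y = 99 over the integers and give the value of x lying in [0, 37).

7

Reduce mod 111: 141x ≡ 99 (mod 111). With g = gcd(141, 111) = 3 dividing 99, divide through: 47x ≡ 33 (mod 37).
Since gcd(47, 37) = 1, x ≡ 33·(47)⁻¹ ≡ 7 (mod 37). Smallest non-negative: 7.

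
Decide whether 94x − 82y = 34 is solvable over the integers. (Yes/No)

gcd(94, 82): 94 = 1·82 + 12; 82 = 6·12 + 10; 12 = 1·10 + 2; 10 = 5·2 + 0 → 2
2 divides 34, so a solution exists.

Yes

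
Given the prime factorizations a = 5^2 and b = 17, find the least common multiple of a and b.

425

max exponent per prime: 5^2 · 17 = 425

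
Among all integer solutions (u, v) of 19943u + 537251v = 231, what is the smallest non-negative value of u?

41298

gcd(19943, 537251) = 11 (Euclid: 537251 = 26·19943 + 18733; 19943 = 1·18733 + 1210; 18733 = 15·1210 + 583; 1210 = 2·583 + 44; 583 = 13·44 + 11; 44 = 4·11 + 0), and 11 | 231.
Extended Euclid: 19943·(-11988) + 537251·(445) = 11. Scale by 21: u₀ = -251748.
General solution u = u₀ + 48841t; reducing mod 48841 gives u = 41298 (and v = -1533).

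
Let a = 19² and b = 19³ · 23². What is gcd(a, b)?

361

min exponent per shared prime: 19² = 361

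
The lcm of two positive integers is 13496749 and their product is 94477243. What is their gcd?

From gcd × lcm = ab: gcd = 94477243 / 13496749 = 7.

7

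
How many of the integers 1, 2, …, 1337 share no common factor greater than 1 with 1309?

Prime factors of 1309: 7, 11, 17. Count integers ≤ 1337 divisible by none of them.
By inclusion–exclusion: 1337 − ⌊1337/7⌋ − ⌊1337/11⌋ − ⌊1337/17⌋ + ⌊1337/77⌋ + ⌊1337/119⌋ + ⌊1337/187⌋ − ⌊1337/1309⌋ = 981.

981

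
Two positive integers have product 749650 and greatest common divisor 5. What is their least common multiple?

Since gcd(a,b)·lcm(a,b) = ab, lcm = 749650/5 = 149930.

149930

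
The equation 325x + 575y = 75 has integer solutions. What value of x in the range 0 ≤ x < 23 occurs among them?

2

gcd(325, 575) = 25 (Euclid: 575 = 1·325 + 250; 325 = 1·250 + 75; 250 = 3·75 + 25; 75 = 3·25 + 0), and 25 | 75.
Extended Euclid: 325·(-7) + 575·(4) = 25. Scale by 3: x₀ = -21.
General solution x = x₀ + 23t; reducing mod 23 gives x = 2 (and y = -1).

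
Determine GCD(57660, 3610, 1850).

57660 = 2² · 3 · 5 · 31²; 3610 = 2 · 5 · 19²; 1850 = 2 · 5² · 37
gcd takes min exponent of each prime: 2 · 5 = 10

10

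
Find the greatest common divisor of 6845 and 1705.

6845 = 5 · 37²
1705 = 5 · 11 · 31
Common: 5 = 5

5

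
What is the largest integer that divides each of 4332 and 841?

Euclid: 4332 = 5·841 + 127; 841 = 6·127 + 79; 127 = 1·79 + 48; 79 = 1·48 + 31; 48 = 1·31 + 17; 31 = 1·17 + 14; 17 = 1·14 + 3; 14 = 4·3 + 2; 3 = 1·2 + 1; 2 = 2·1 + 0. Last nonzero remainder: 1.

1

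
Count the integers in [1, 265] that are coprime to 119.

Prime factors of 119: 7, 17. Count integers ≤ 265 divisible by none of them.
By inclusion–exclusion: 265 − ⌊265/7⌋ − ⌊265/17⌋ + ⌊265/119⌋ = 215.

215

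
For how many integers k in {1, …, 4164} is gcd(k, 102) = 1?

1307

102 = 2·3·17. Inclusion–exclusion on these primes:
4164 − ⌊4164/2⌋ − ⌊4164/3⌋ − ⌊4164/17⌋ + ⌊4164/6⌋ + ⌊4164/34⌋ + ⌊4164/51⌋ − ⌊4164/102⌋ = 1307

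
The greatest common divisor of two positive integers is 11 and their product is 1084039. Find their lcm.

98549

Since gcd(p,q)·lcm(p,q) = pq, lcm = 1084039/11 = 98549.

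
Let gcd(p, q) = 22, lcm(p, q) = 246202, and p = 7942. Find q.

682

p·q = gcd·lcm = 22·246202 = 5416444, so q = 5416444/7942 = 682.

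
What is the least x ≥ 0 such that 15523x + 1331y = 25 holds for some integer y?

Reduce mod 1331: 15523x ≡ 25 (mod 1331). With g = gcd(15523, 1331) = 1 dividing 25, divide through: 15523x ≡ 25 (mod 1331).
Since gcd(15523, 1331) = 1, x ≡ 25·(15523)⁻¹ ≡ 744 (mod 1331). Smallest non-negative: 744.

744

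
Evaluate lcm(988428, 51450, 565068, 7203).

988428 = 2² · 3 · 7² · 41²; 51450 = 2 · 3 · 5² · 7³; 565068 = 2² · 3 · 7² · 31²; 7203 = 3 · 7⁴
lcm takes max exponent of each prime: 2² · 3 · 5² · 7⁴ · 31² · 41² = 1163602152300

1163602152300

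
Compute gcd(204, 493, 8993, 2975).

17

gcd(204, 493): 493 = 2·204 + 85; 204 = 2·85 + 34; 85 = 2·34 + 17; 34 = 2·17 + 0 → 17
gcd(17, 8993): 8993 = 529·17 + 0 → 17
gcd(17, 2975): 2975 = 175·17 + 0 → 17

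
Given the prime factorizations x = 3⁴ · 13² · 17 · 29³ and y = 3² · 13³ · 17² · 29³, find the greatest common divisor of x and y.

min exponent per shared prime: 3² · 13² · 17 · 29³ = 630626373

630626373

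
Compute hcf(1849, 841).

Euclid: 1849 = 2·841 + 167; 841 = 5·167 + 6; 167 = 27·6 + 5; 6 = 1·5 + 1; 5 = 5·1 + 0. Last nonzero remainder: 1.

1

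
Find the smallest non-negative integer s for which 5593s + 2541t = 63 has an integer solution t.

204

gcd(5593, 2541) = 7 (Euclid: 5593 = 2·2541 + 511; 2541 = 4·511 + 497; 511 = 1·497 + 14; 497 = 35·14 + 7; 14 = 2·7 + 0), and 7 | 63.
Extended Euclid: 5593·(-179) + 2541·(394) = 7. Scale by 9: s₀ = -1611.
General solution s = s₀ + 363k; reducing mod 363 gives s = 204 (and t = -449).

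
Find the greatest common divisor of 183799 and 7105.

49

Euclid: 183799 = 25·7105 + 6174; 7105 = 1·6174 + 931; 6174 = 6·931 + 588; 931 = 1·588 + 343; 588 = 1·343 + 245; 343 = 1·245 + 98; 245 = 2·98 + 49; 98 = 2·49 + 0. Last nonzero remainder: 49.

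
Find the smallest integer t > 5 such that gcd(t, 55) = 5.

10

Multiples of 5 above 5: 5·2, 5·3, … . Need the cofactor coprime to 55/5 = 11.
Checking s = 2, 3, … the first with gcd(s, 11) = 1 is s = 2, giving 10.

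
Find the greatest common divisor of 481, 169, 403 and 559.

gcd(481, 169): 481 = 2·169 + 143; 169 = 1·143 + 26; 143 = 5·26 + 13; 26 = 2·13 + 0 → 13
gcd(13, 403): 403 = 31·13 + 0 → 13
gcd(13, 559): 559 = 43·13 + 0 → 13

13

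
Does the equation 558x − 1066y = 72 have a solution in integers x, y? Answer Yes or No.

Yes

gcd(558, 1066): 1066 = 1·558 + 508; 558 = 1·508 + 50; 508 = 10·50 + 8; 50 = 6·8 + 2; 8 = 4·2 + 0 → 2
2 divides 72, so a solution exists.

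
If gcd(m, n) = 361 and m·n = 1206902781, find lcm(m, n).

3343221

For any two positive integers, gcd × lcm equals their product. Hence lcm = 1206902781 / 361 = 3343221.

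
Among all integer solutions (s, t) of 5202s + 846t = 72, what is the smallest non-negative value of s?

14

Euclid: 5202 = 6·846 + 126; 846 = 6·126 + 90; 126 = 1·90 + 36; 90 = 2·36 + 18; 36 = 2·18 + 0 → gcd = 18; 72 = 18·4.
Back-substitution yields 5202·(-20) + 846·(123) = 18, so one solution is s = -20·4 = -80, t = 123·4 = 492.
Solutions in s differ by 846/18 = 47; the one in [0, 47) is -80 mod 47 = 14.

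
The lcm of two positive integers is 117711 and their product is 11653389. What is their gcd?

From gcd × lcm = pq: gcd = 11653389 / 117711 = 99.

99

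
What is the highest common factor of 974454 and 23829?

974454 = 2 · 3 · 13² · 31²
23829 = 3 · 13² · 47
Common: 3 · 13² = 507

507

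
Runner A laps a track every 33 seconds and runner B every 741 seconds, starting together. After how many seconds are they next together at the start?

8151

33 = 3 · 11; 741 = 3 · 13 · 19
max exponents: 3 · 11 · 13 · 19 = 8151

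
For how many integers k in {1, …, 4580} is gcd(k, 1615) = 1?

3267

Prime factors of 1615: 5, 17, 19. Count integers ≤ 4580 divisible by none of them.
By inclusion–exclusion: 4580 − ⌊4580/5⌋ − ⌊4580/17⌋ − ⌊4580/19⌋ + ⌊4580/85⌋ + ⌊4580/95⌋ + ⌊4580/323⌋ − ⌊4580/1615⌋ = 3267.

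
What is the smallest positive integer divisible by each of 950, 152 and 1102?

950 = 2 · 5² · 19; 152 = 2³ · 19; 1102 = 2 · 19 · 29
lcm takes max exponent of each prime: 2³ · 5² · 19 · 29 = 110200

110200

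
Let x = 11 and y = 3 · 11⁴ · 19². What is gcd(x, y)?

11

min exponent per shared prime: 11 = 11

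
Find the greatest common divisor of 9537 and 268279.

9537 = 3 · 11 · 17²
268279 = 11 · 29³
Common: 11 = 11

11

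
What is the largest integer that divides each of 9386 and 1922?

2

9386 = 2 · 13 · 19²
1922 = 2 · 31²
Common: 2 = 2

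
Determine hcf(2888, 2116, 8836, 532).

4

gcd(2888, 2116): 2888 = 1·2116 + 772; 2116 = 2·772 + 572; 772 = 1·572 + 200; 572 = 2·200 + 172; 200 = 1·172 + 28; 172 = 6·28 + 4; 28 = 7·4 + 0 → 4
gcd(4, 8836): 8836 = 2209·4 + 0 → 4
gcd(4, 532): 532 = 133·4 + 0 → 4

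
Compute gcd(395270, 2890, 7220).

10

gcd(395270, 2890): 395270 = 136·2890 + 2230; 2890 = 1·2230 + 660; 2230 = 3·660 + 250; 660 = 2·250 + 160; 250 = 1·160 + 90; 160 = 1·90 + 70; 90 = 1·70 + 20; 70 = 3·20 + 10; 20 = 2·10 + 0 → 10
gcd(10, 7220): 7220 = 722·10 + 0 → 10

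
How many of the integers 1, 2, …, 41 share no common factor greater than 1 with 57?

57 = 3·19. Inclusion–exclusion on these primes:
41 − ⌊41/3⌋ − ⌊41/19⌋ + ⌊41/57⌋ = 26

26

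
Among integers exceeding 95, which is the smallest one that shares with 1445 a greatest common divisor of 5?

100

Multiples of 5 above 95: 5·20, 5·21, … . Need the cofactor coprime to 1445/5 = 289.
Checking s = 20, 21, … the first with gcd(s, 289) = 1 is s = 20, giving 100.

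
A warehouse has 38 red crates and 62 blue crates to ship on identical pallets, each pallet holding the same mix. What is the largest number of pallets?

38 = 2 · 19
62 = 2 · 31
Common: 2 = 2

2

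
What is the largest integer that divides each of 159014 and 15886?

159014 = 2 · 43³
15886 = 2 · 13² · 47
Common: 2 = 2

2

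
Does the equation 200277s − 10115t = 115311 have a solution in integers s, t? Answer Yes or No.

gcd(200277, 10115): 200277 = 19·10115 + 8092; 10115 = 1·8092 + 2023; 8092 = 4·2023 + 0 → 2023
2023 divides 115311, so a solution exists.

Yes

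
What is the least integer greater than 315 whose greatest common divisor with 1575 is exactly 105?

gcd(m, 1575) = 105 forces 105 | m; write m = 105s. Then gcd(105s, 105·15) = 105·gcd(s, 15), so need gcd(s, 15) = 1.
105s > 315 gives s ≥ 4. The least s ≥ 4 coprime to 15 is 4, so m = 105·4 = 420.

420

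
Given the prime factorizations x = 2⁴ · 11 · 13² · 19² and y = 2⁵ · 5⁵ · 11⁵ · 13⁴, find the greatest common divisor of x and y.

min exponent per shared prime: 2⁴ · 11 · 13² = 29744

29744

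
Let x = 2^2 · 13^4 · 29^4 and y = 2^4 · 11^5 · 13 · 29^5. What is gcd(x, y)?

min exponent per shared prime: 2^2 · 13 · 29^4 = 36778612

36778612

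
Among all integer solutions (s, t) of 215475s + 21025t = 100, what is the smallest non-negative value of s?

Euclid: 215475 = 10·21025 + 5225; 21025 = 4·5225 + 125; 5225 = 41·125 + 100; 125 = 1·100 + 25; 100 = 4·25 + 0 → gcd = 25; 100 = 25·4.
Back-substitution yields 215475·(-169) + 21025·(1732) = 25, so one solution is s = -169·4 = -676, t = 1732·4 = 6928.
Solutions in s differ by 21025/25 = 841; the one in [0, 841) is -676 mod 841 = 165.

165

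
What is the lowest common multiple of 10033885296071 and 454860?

gcd first: 10033885296071 = 22059282·454860 + 285551; 454860 = 1·285551 + 169309; 285551 = 1·169309 + 116242; 169309 = 1·116242 + 53067; 116242 = 2·53067 + 10108; 53067 = 5·10108 + 2527; 10108 = 4·2527 + 0 → gcd = 2527
lcm = 10033885296071·454860/gcd = 4564013065770855060/2527 = 1806099353292780

1806099353292780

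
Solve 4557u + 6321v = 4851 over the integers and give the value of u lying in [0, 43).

8

gcd(4557, 6321) = 147 (Euclid: 6321 = 1·4557 + 1764; 4557 = 2·1764 + 1029; 1764 = 1·1029 + 735; 1029 = 1·735 + 294; 735 = 2·294 + 147; 294 = 2·147 + 0), and 147 | 4851.
Extended Euclid: 4557·(-18) + 6321·(13) = 147. Scale by 33: u₀ = -594.
General solution u = u₀ + 43t; reducing mod 43 gives u = 8 (and v = -5).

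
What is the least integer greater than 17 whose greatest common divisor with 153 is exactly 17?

gcd(x, 153) = 17 forces 17 | x; write x = 17s. Then gcd(17s, 17·9) = 17·gcd(s, 9), so need gcd(s, 9) = 1.
17s > 17 gives s ≥ 2. The least s ≥ 2 coprime to 9 is 2, so x = 17·2 = 34.

34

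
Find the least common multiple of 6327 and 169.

6327 = 3² · 19 · 37; 169 = 13²
max exponents: 3² · 13² · 19 · 37 = 1069263

1069263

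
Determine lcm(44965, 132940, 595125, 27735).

44965 = 5 · 17 · 23²; 132940 = 2² · 5 · 17² · 23; 595125 = 3² · 5³ · 23²; 27735 = 3 · 5 · 43²
lcm takes max exponent of each prime: 2² · 3² · 5³ · 17² · 23² · 43² = 1272046360500

1272046360500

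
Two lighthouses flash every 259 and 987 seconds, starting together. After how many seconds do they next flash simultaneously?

36519

gcd first: 987 = 3·259 + 210; 259 = 1·210 + 49; 210 = 4·49 + 14; 49 = 3·14 + 7; 14 = 2·7 + 0 → gcd = 7
lcm = 259·987/gcd = 255633/7 = 36519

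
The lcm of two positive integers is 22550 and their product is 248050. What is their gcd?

From gcd × lcm = pq: gcd = 248050 / 22550 = 11.

11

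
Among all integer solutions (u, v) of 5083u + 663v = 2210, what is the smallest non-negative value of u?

2

Euclid: 5083 = 7·663 + 442; 663 = 1·442 + 221; 442 = 2·221 + 0 → gcd = 221; 2210 = 221·10.
Back-substitution yields 5083·(-1) + 663·(8) = 221, so one solution is u = -1·10 = -10, v = 8·10 = 80.
Solutions in u differ by 663/221 = 3; the one in [0, 3) is -10 mod 3 = 2.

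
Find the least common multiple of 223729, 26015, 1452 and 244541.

lcm(223729, 26015) = 223729·26015/gcd = 5820309935/5203 = 1118645
lcm(1118645, 1452) = 1118645·1452/gcd = 1624272540/121 = 13423740
lcm(13423740, 244541) = 13423740·244541/gcd = 3282654803340/5203 = 630915780

630915780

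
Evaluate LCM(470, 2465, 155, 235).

470 = 2 · 5 · 47; 2465 = 5 · 17 · 29; 155 = 5 · 31; 235 = 5 · 47
lcm takes max exponent of each prime: 2 · 5 · 17 · 29 · 31 · 47 = 7183010

7183010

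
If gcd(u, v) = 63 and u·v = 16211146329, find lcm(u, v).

257319783

Since gcd(u,v)·lcm(u,v) = uv, lcm = 16211146329/63 = 257319783.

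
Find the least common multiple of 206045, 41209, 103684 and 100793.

206045 = 5 · 7² · 29²; 41209 = 7² · 29²; 103684 = 2² · 7² · 23²; 100793 = 7² · 11² · 17
lcm takes max exponent of each prime: 2² · 5 · 7² · 11² · 17 · 23² · 29² = 896833939540

896833939540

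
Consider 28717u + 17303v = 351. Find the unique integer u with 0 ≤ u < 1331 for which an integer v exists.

Euclid: 28717 = 1·17303 + 11414; 17303 = 1·11414 + 5889; 11414 = 1·5889 + 5525; 5889 = 1·5525 + 364; 5525 = 15·364 + 65; 364 = 5·65 + 39; 65 = 1·39 + 26; 39 = 1·26 + 13; 26 = 2·13 + 0 → gcd = 13; 351 = 13·27.
Back-substitution yields 28717·(-523) + 17303·(868) = 13, so one solution is u = -523·27 = -14121, v = 868·27 = 23436.
Solutions in u differ by 17303/13 = 1331; the one in [0, 1331) is -14121 mod 1331 = 520.

520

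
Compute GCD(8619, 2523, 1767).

8619 = 3 · 13² · 17; 2523 = 3 · 29²; 1767 = 3 · 19 · 31
gcd takes min exponent of each prime: 3 = 3

3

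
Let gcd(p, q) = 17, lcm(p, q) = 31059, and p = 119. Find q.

Using pq = gcd(p,q)·lcm(p,q) = 17·31059 = 528003, we get q = 528003/119 = 4437.

4437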